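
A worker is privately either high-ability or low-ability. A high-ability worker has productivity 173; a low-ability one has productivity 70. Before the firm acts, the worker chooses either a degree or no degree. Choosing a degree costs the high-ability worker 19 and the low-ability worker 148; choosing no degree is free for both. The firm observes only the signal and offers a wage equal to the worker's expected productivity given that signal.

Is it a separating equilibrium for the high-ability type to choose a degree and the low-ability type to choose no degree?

Under separation the firm infers type exactly: degree → high-ability (pays 173), no degree → low-ability (pays 70).
High-ability: degree gives 173 − 19 = 154; no degree gives 70 − 0 = 70. No deviation. ✓
Low-ability: no degree gives 70 − 0 = 70; degree gives 173 − 148 = 25. No deviation. ✓
Neither type gains from mimicking the other.

Yes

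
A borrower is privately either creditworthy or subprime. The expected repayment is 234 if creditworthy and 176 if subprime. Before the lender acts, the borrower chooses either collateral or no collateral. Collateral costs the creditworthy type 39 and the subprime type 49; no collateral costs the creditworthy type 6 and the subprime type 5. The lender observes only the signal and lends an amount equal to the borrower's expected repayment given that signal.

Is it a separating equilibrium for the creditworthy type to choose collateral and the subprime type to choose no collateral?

Under separation the lender infers type exactly: collateral → creditworthy (pays 234), no collateral → subprime (pays 176).
Creditworthy: collateral gives 234 − 39 = 195; no collateral gives 176 − 6 = 170. No deviation. ✓
Subprime: no collateral gives 176 − 5 = 171; collateral gives 234 − 49 = 185. Would deviate. ✗

No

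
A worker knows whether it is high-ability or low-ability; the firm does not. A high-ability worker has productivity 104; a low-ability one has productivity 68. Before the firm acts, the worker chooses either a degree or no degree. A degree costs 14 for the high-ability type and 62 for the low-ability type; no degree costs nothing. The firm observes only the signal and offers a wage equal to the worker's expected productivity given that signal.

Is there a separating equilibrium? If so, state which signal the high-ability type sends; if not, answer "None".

degree

Try high-ability → degree, low-ability → no degree:
  If types separate, degree earns payment 104 and no degree earns 68.
  High-ability: degree gives 104 − 14 = 90; no degree gives 68 − 0 = 68. No deviation. ✓
  Low-ability: no degree gives 68 − 0 = 68; degree gives 104 − 62 = 42. No deviation. ✓
Both hold — the high-ability type sends degree.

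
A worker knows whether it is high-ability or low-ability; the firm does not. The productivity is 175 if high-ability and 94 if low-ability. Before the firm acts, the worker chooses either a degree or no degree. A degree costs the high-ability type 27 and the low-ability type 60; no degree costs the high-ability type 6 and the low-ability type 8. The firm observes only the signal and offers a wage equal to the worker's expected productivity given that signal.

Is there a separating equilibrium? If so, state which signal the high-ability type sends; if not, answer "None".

Try high-ability → degree, low-ability → no degree:
  If types separate, degree earns payment 175 and no degree earns 94.
  High-ability: degree gives 175 − 27 = 148; no degree gives 94 − 6 = 88. No deviation. ✓
  Low-ability: no degree gives 94 − 8 = 86; degree gives 175 − 60 = 115. Would deviate. ✗
Try high-ability → no degree, low-ability → degree:
  If types separate, no degree earns payment 175 and degree earns 94.
  High-ability: no degree gives 175 − 6 = 169; degree gives 94 − 27 = 67. No deviation. ✓
  Low-ability: degree gives 94 − 60 = 34; no degree gives 175 − 8 = 167. Would deviate. ✗
Neither assignment is incentive-compatible.

None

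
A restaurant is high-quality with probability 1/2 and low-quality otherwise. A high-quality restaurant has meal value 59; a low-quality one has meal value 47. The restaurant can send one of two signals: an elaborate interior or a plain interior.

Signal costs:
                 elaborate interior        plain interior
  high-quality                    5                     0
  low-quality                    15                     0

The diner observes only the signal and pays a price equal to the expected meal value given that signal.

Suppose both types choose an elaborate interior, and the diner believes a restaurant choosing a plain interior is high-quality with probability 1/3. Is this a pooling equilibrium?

At the pooled signal (elaborate interior) the diner holds the prior 1/2 and pays 1/2·59 + 1/2·47 = 53. Off-path (plain interior) belief 1/3 gives 1/3·59 + 2/3·47 = 51.
High-quality: elaborate interior gives 53 − 5 = 48; plain interior gives 51 − 0 = 51. Deviates. ✗
Low-quality: elaborate interior gives 53 − 15 = 38; plain interior gives 51 − 0 = 51. Deviates. ✗

No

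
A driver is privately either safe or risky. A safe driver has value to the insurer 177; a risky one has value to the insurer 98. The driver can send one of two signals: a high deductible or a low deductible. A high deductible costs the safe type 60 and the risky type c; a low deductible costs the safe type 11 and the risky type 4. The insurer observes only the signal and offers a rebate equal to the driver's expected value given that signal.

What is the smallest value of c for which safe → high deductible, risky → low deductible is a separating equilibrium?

83

Under separation: high deductible → safe (pays 177); low deductible → risky (pays 98).
Safe: 177 − 60 = 117 ≥ 98 − 11 = 87. Holds regardless of c. ✓
Risky: 98 − 4 ≥ 177 − c, so c ≥ 177 − 94 = 83.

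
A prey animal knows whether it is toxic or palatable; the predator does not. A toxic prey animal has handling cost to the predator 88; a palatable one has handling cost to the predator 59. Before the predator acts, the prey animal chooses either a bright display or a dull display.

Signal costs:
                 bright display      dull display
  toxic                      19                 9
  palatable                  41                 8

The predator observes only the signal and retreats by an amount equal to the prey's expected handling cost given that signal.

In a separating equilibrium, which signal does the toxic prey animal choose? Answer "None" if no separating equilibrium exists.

Try toxic → bright display, palatable → dull display:
  If types separate, bright display earns payment 88 and dull display earns 59.
  Toxic: bright display gives 88 − 19 = 69; dull display gives 59 − 9 = 50. No deviation. ✓
  Palatable: dull display gives 59 − 8 = 51; bright display gives 88 − 41 = 47. No deviation. ✓
Both hold — the toxic type sends bright display.

bright display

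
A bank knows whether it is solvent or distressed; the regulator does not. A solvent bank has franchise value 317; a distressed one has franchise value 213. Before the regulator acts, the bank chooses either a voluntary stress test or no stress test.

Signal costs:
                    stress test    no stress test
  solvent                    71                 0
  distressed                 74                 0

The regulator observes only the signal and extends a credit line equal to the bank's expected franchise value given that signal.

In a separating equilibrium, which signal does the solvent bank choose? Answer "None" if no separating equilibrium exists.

None

Try solvent → stress test, distressed → no stress test:
  Under separation the regulator infers type exactly: stress test → solvent (pays 317), no stress test → distressed (pays 213).
  Solvent: stress test gives 317 − 71 = 246; no stress test gives 213 − 0 = 213. No deviation. ✓
  Distressed: no stress test gives 213 − 0 = 213; stress test gives 317 − 74 = 243. Would deviate. ✗
Try solvent → no stress test, distressed → stress test:
  Under separation the regulator infers type exactly: no stress test → solvent (pays 317), stress test → distressed (pays 213).
  Solvent: no stress test gives 317 − 0 = 317; stress test gives 213 − 71 = 142. No deviation. ✓
  Distressed: stress test gives 213 − 74 = 139; no stress test gives 317 − 0 = 317. Would deviate. ✗
Neither assignment is incentive-compatible.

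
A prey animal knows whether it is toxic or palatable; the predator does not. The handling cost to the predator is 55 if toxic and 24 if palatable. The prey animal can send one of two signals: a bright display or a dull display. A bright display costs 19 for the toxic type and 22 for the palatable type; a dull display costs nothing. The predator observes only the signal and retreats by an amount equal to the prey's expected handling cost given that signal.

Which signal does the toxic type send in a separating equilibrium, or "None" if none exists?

Try toxic → bright display, palatable → dull display:
  If types separate, bright display earns payment 55 and dull display earns 24.
  Toxic: bright display gives 55 − 19 = 36; dull display gives 24 − 0 = 24. No deviation. ✓
  Palatable: dull display gives 24 − 0 = 24; bright display gives 55 − 22 = 33. Would deviate. ✗
Try toxic → dull display, palatable → bright display:
  If types separate, dull display earns payment 55 and bright display earns 24.
  Toxic: dull display gives 55 − 0 = 55; bright display gives 24 − 19 = 5. No deviation. ✓
  Palatable: bright display gives 24 − 22 = 2; dull display gives 55 − 0 = 55. Would deviate. ✗
Neither assignment is incentive-compatible.

None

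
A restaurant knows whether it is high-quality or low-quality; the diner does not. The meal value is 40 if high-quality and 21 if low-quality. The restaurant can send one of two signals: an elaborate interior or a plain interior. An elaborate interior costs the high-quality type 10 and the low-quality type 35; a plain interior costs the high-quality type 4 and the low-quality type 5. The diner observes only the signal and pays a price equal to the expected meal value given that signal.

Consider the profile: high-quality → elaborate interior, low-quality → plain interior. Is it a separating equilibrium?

Under separation the diner infers type exactly: elaborate interior → high-quality (pays 40), plain interior → low-quality (pays 21).
High-quality: elaborate interior gives 40 − 10 = 30; plain interior gives 21 − 4 = 17. No deviation. ✓
Low-quality: plain interior gives 21 − 5 = 16; elaborate interior gives 40 − 35 = 5. No deviation. ✓
Both incentive constraints hold.

Yes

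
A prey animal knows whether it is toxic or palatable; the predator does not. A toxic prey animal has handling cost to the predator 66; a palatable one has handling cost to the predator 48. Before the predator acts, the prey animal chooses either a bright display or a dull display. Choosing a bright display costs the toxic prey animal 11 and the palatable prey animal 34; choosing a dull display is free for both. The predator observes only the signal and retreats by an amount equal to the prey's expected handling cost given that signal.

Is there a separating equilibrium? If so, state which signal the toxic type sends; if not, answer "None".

Try toxic → bright display, palatable → dull display:
  Under separation the predator infers type exactly: bright display → toxic (pays 66), dull display → palatable (pays 48).
  Toxic: bright display gives 66 − 11 = 55; dull display gives 48 − 0 = 48. No deviation. ✓
  Palatable: dull display gives 48 − 0 = 48; bright display gives 66 − 34 = 32. No deviation. ✓
Both hold — the toxic type sends bright display.

bright display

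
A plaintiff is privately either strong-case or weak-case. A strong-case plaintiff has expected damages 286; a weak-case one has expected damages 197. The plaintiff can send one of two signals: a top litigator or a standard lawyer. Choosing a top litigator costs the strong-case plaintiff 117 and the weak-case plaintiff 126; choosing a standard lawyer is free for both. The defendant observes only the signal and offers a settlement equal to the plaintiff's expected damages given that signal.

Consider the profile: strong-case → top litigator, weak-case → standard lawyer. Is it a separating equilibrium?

Under separation the defendant infers type exactly: top litigator → strong-case (pays 286), standard lawyer → weak-case (pays 197).
Strong-case: top litigator gives 286 − 117 = 169; standard lawyer gives 197 − 0 = 197. Would deviate. ✗
Weak-case: standard lawyer gives 197 − 0 = 197; top litigator gives 286 − 126 = 160. No deviation. ✓

No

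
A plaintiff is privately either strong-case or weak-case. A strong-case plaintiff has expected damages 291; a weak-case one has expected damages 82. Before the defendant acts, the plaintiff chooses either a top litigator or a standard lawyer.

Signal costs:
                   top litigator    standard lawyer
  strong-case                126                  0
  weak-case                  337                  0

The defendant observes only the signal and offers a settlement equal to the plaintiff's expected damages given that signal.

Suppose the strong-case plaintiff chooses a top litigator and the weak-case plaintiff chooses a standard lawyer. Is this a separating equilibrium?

Yes

Under separation the defendant infers type exactly: top litigator → strong-case (pays 291), standard lawyer → weak-case (pays 82).
Strong-case: top litigator gives 291 − 126 = 165; standard lawyer gives 82 − 0 = 82. No deviation. ✓
Weak-case: standard lawyer gives 82 − 0 = 82; top litigator gives 291 − 337 = -46. No deviation. ✓
Neither type gains from mimicking the other.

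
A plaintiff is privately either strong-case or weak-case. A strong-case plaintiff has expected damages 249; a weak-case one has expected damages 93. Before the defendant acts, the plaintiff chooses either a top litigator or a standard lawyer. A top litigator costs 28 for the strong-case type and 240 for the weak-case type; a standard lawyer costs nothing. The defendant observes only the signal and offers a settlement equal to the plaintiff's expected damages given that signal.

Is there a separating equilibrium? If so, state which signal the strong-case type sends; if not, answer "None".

Try strong-case → top litigator, weak-case → standard lawyer:
  If types separate, top litigator earns payment 249 and standard lawyer earns 93.
  Strong-case: top litigator gives 249 − 28 = 221; standard lawyer gives 93 − 0 = 93. No deviation. ✓
  Weak-case: standard lawyer gives 93 − 0 = 93; top litigator gives 249 − 240 = 9. No deviation. ✓
Both hold — the strong-case type sends top litigator.

top litigator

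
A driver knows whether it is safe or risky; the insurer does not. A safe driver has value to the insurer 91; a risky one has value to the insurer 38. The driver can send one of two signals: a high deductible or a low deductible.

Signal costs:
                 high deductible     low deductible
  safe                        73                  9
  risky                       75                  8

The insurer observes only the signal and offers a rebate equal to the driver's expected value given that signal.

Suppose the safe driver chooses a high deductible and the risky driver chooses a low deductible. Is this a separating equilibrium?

No

If types separate, high deductible earns payment 91 and low deductible earns 38.
Safe: high deductible gives 91 − 73 = 18; low deductible gives 38 − 9 = 29. Would deviate. ✗
Risky: low deductible gives 38 − 8 = 30; high deductible gives 91 − 75 = 16. No deviation. ✓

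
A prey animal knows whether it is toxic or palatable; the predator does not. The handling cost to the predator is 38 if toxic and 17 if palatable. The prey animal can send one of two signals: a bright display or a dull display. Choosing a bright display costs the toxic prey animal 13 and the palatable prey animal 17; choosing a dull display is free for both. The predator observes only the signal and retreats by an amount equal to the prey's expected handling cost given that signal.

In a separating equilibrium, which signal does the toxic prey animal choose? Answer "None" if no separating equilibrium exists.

Try toxic → bright display, palatable → dull display:
  Under separation the predator infers type exactly: bright display → toxic (pays 38), dull display → palatable (pays 17).
  Toxic: bright display gives 38 − 13 = 25; dull display gives 17 − 0 = 17. No deviation. ✓
  Palatable: dull display gives 17 − 0 = 17; bright display gives 38 − 17 = 21. Would deviate. ✗
Try toxic → dull display, palatable → bright display:
  Under separation the predator infers type exactly: dull display → toxic (pays 38), bright display → palatable (pays 17).
  Toxic: dull display gives 38 − 0 = 38; bright display gives 17 − 13 = 4. No deviation. ✓
  Palatable: bright display gives 17 − 17 = 0; dull display gives 38 − 0 = 38. Would deviate. ✗
Neither assignment is incentive-compatible.

None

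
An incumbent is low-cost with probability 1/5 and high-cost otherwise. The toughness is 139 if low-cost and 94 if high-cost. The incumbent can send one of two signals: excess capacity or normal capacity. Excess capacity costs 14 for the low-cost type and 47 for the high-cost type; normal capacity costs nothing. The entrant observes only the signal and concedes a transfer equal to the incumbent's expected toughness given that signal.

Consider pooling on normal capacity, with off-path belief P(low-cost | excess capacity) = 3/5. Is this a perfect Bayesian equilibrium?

No

On the equilibrium path (normal capacity) the entrant holds the prior 1/5 and pays 1/5·139 + 4/5·94 = 103. Off-path (excess capacity) belief 3/5 gives 3/5·139 + 2/5·94 = 121.
Low-cost: normal capacity gives 103 − 0 = 103; excess capacity gives 121 − 14 = 107. Deviates. ✗
High-cost: normal capacity gives 103 − 0 = 103; excess capacity gives 121 − 47 = 74. Stays. ✓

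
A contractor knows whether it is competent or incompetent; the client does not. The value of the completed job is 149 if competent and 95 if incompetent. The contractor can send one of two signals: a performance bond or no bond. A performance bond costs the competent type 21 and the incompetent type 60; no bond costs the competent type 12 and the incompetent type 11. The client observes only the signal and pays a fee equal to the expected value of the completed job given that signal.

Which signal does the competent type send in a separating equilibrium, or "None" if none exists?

None

Try competent → bond, incompetent → no bond:
  If types separate, bond earns payment 149 and no bond earns 95.
  Competent: bond gives 149 − 21 = 128; no bond gives 95 − 12 = 83. No deviation. ✓
  Incompetent: no bond gives 95 − 11 = 84; bond gives 149 − 60 = 89. Would deviate. ✗
Try competent → no bond, incompetent → bond:
  If types separate, no bond earns payment 149 and bond earns 95.
  Competent: no bond gives 149 − 12 = 137; bond gives 95 − 21 = 74. No deviation. ✓
  Incompetent: bond gives 95 − 60 = 35; no bond gives 149 − 11 = 138. Would deviate. ✗
Neither assignment is incentive-compatible.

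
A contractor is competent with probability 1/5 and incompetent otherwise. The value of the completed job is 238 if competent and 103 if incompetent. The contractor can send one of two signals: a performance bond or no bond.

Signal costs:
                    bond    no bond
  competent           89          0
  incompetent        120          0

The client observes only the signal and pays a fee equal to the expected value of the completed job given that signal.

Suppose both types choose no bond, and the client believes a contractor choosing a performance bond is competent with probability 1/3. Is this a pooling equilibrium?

At the pooled signal (no bond) the client holds the prior 1/5 and pays 1/5·238 + 4/5·103 = 130. Off-path (bond) belief 1/3 gives 1/3·238 + 2/3·103 = 148.
Competent: no bond gives 130 − 0 = 130; bond gives 148 − 89 = 59. Stays. ✓
Incompetent: no bond gives 130 − 0 = 130; bond gives 148 − 120 = 28. Stays. ✓

Yes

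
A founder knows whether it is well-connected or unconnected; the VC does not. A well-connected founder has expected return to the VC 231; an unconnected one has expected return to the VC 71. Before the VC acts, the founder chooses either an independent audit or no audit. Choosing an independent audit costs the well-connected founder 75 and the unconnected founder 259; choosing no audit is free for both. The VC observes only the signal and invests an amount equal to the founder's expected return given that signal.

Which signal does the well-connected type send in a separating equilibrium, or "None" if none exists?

audit

Try well-connected → audit, unconnected → no audit:
  Under separation the VC infers type exactly: audit → well-connected (pays 231), no audit → unconnected (pays 71).
  Well-connected: audit gives 231 − 75 = 156; no audit gives 71 − 0 = 71. No deviation. ✓
  Unconnected: no audit gives 71 − 0 = 71; audit gives 231 − 259 = -28. No deviation. ✓
Both hold — the well-connected type sends audit.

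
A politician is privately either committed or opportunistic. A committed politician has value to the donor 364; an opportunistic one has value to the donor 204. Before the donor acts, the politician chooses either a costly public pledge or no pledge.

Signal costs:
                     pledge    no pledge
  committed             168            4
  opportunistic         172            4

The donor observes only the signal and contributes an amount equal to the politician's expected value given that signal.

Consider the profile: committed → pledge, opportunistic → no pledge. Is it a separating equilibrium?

Under separation the donor infers type exactly: pledge → committed (pays 364), no pledge → opportunistic (pays 204).
Committed: pledge gives 364 − 168 = 196; no pledge gives 204 − 4 = 200. Would deviate. ✗
Opportunistic: no pledge gives 204 − 4 = 200; pledge gives 364 − 172 = 192. No deviation. ✓

No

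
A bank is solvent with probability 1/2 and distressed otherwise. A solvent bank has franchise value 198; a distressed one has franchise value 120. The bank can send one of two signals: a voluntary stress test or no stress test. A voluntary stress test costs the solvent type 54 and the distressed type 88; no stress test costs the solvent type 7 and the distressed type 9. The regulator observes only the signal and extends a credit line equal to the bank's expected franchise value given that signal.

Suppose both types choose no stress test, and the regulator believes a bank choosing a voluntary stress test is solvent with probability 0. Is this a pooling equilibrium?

At the pooled signal (no stress test) the regulator holds the prior 1/2 and pays 1/2·198 + 1/2·120 = 159. Off-path (stress test) belief 0 gives 0·198 + 1·120 = 120.
Solvent: no stress test gives 159 − 7 = 152; stress test gives 120 − 54 = 66. Stays. ✓
Distressed: no stress test gives 159 − 9 = 150; stress test gives 120 − 88 = 32. Stays. ✓

Yes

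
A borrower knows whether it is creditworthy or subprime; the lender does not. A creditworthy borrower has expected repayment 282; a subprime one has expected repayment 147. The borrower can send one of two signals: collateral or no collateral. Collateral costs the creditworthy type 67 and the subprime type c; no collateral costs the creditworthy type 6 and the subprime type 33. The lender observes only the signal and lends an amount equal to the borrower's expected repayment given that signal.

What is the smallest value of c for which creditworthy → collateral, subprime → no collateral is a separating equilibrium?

168

Under separation: collateral → creditworthy (pays 282); no collateral → subprime (pays 147).
Creditworthy: 282 − 67 = 215 ≥ 147 − 6 = 141. Holds regardless of c. ✓
Subprime: 147 − 33 ≥ 282 − c, so c ≥ 282 − 114 = 168.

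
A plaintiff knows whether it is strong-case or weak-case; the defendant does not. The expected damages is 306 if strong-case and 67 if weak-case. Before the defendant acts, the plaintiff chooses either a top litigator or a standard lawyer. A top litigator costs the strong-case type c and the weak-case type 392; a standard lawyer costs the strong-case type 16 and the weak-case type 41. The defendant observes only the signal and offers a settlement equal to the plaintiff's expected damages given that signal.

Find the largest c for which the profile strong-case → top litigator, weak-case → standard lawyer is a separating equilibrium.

Under separation: top litigator → strong-case (pays 306); standard lawyer → weak-case (pays 67).
Weak-case: 67 − 41 = 26 ≥ 306 − 392 = -86. Holds regardless of c. ✓
Strong-case: 306 − c ≥ 67 − 16, so c ≤ 306 − 51 = 255.

255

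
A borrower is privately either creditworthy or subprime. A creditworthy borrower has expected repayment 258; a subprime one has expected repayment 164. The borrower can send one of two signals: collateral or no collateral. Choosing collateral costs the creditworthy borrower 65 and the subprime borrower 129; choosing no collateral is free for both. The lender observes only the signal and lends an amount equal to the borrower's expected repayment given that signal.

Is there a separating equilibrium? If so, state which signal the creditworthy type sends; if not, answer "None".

collateral

Try creditworthy → collateral, subprime → no collateral:
  Under separation the lender infers type exactly: collateral → creditworthy (pays 258), no collateral → subprime (pays 164).
  Creditworthy: collateral gives 258 − 65 = 193; no collateral gives 164 − 0 = 164. No deviation. ✓
  Subprime: no collateral gives 164 − 0 = 164; collateral gives 258 − 129 = 129. No deviation. ✓
Both hold — the creditworthy type sends collateral.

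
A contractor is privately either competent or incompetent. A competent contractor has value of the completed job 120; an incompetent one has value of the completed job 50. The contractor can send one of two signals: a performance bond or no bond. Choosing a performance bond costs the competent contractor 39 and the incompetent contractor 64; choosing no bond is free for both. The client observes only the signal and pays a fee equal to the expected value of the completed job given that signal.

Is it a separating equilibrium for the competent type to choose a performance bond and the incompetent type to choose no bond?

No

If types separate, bond earns payment 120 and no bond earns 50.
Competent: bond gives 120 − 39 = 81; no bond gives 50 − 0 = 50. No deviation. ✓
Incompetent: no bond gives 50 − 0 = 50; bond gives 120 − 64 = 56. Would deviate. ✗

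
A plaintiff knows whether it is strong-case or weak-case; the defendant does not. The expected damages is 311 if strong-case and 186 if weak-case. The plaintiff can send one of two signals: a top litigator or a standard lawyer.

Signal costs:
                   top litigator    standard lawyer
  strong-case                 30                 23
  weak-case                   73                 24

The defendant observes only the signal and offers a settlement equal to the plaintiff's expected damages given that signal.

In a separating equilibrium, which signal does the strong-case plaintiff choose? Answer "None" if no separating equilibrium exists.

None

Try strong-case → top litigator, weak-case → standard lawyer:
  If types separate, top litigator earns payment 311 and standard lawyer earns 186.
  Strong-case: top litigator gives 311 − 30 = 281; standard lawyer gives 186 − 23 = 163. No deviation. ✓
  Weak-case: standard lawyer gives 186 − 24 = 162; top litigator gives 311 − 73 = 238. Would deviate. ✗
Try strong-case → standard lawyer, weak-case → top litigator:
  If types separate, standard lawyer earns payment 311 and top litigator earns 186.
  Strong-case: standard lawyer gives 311 − 23 = 288; top litigator gives 186 − 30 = 156. No deviation. ✓
  Weak-case: top litigator gives 186 − 73 = 113; standard lawyer gives 311 − 24 = 287. Would deviate. ✗
Neither assignment is incentive-compatible.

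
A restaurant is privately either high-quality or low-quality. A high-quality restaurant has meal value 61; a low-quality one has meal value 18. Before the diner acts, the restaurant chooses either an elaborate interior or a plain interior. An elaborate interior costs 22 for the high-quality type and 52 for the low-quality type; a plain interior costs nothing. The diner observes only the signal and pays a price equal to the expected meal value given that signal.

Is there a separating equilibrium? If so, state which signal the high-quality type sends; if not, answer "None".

elaborate interior

Try high-quality → elaborate interior, low-quality → plain interior:
  Under separation the diner infers type exactly: elaborate interior → high-quality (pays 61), plain interior → low-quality (pays 18).
  High-quality: elaborate interior gives 61 − 22 = 39; plain interior gives 18 − 0 = 18. No deviation. ✓
  Low-quality: plain interior gives 18 − 0 = 18; elaborate interior gives 61 − 52 = 9. No deviation. ✓
Both hold — the high-quality type sends elaborate interior.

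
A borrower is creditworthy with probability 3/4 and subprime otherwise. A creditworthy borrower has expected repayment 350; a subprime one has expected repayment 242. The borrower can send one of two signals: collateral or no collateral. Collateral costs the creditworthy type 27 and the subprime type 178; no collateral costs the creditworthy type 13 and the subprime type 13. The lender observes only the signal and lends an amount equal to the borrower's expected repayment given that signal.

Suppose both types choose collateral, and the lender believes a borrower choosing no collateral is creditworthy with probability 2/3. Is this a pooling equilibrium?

At the pooled signal (collateral) the lender holds the prior 3/4 and pays 3/4·350 + 1/4·242 = 323. Off-path (no collateral) belief 2/3 gives 2/3·350 + 1/3·242 = 314.
Creditworthy: collateral gives 323 − 27 = 296; no collateral gives 314 − 13 = 301. Deviates. ✗
Subprime: collateral gives 323 − 178 = 145; no collateral gives 314 − 13 = 301. Deviates. ✗

No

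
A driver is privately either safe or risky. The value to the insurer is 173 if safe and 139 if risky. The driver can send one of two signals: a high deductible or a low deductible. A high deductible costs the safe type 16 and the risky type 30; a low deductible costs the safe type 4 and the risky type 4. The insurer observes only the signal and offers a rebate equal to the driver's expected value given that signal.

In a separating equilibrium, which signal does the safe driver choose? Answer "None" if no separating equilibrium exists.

None

Try safe → high deductible, risky → low deductible:
  If types separate, high deductible earns payment 173 and low deductible earns 139.
  Safe: high deductible gives 173 − 16 = 157; low deductible gives 139 − 4 = 135. No deviation. ✓
  Risky: low deductible gives 139 − 4 = 135; high deductible gives 173 − 30 = 143. Would deviate. ✗
Try safe → low deductible, risky → high deductible:
  If types separate, low deductible earns payment 173 and high deductible earns 139.
  Safe: low deductible gives 173 − 4 = 169; high deductible gives 139 − 16 = 123. No deviation. ✓
  Risky: high deductible gives 139 − 30 = 109; low deductible gives 173 − 4 = 169. Would deviate. ✗
Neither assignment is incentive-compatible.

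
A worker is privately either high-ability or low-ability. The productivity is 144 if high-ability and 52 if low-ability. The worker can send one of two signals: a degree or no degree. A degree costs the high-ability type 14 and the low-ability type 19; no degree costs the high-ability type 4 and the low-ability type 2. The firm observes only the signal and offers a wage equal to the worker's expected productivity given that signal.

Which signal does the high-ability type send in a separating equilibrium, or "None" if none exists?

Try high-ability → degree, low-ability → no degree:
  Under separation the firm infers type exactly: degree → high-ability (pays 144), no degree → low-ability (pays 52).
  High-ability: degree gives 144 − 14 = 130; no degree gives 52 − 4 = 48. No deviation. ✓
  Low-ability: no degree gives 52 − 2 = 50; degree gives 144 − 19 = 125. Would deviate. ✗
Try high-ability → no degree, low-ability → degree:
  Under separation the firm infers type exactly: no degree → high-ability (pays 144), degree → low-ability (pays 52).
  High-ability: no degree gives 144 − 4 = 140; degree gives 52 − 14 = 38. No deviation. ✓
  Low-ability: degree gives 52 − 19 = 33; no degree gives 144 − 2 = 142. Would deviate. ✗
Neither assignment is incentive-compatible.

None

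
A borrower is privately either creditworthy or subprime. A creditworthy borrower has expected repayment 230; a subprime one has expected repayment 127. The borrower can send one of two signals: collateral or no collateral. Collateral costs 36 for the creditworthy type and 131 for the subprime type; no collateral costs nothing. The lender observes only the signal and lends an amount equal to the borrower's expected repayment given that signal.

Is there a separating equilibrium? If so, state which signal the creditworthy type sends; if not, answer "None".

Try creditworthy → collateral, subprime → no collateral:
  Under separation the lender infers type exactly: collateral → creditworthy (pays 230), no collateral → subprime (pays 127).
  Creditworthy: collateral gives 230 − 36 = 194; no collateral gives 127 − 0 = 127. No deviation. ✓
  Subprime: no collateral gives 127 − 0 = 127; collateral gives 230 − 131 = 99. No deviation. ✓
Both hold — the creditworthy type sends collateral.

collateral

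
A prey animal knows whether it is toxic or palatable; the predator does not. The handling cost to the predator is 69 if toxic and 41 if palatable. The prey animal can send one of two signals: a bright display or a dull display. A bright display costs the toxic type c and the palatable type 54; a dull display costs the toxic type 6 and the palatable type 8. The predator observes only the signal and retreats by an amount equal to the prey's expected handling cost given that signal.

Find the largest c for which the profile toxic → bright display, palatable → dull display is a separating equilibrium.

Under separation: bright display → toxic (pays 69); dull display → palatable (pays 41).
Palatable: 41 − 8 = 33 ≥ 69 − 54 = 15. Holds regardless of c. ✓
Toxic: 69 − c ≥ 41 − 6, so c ≤ 69 − 35 = 34.

34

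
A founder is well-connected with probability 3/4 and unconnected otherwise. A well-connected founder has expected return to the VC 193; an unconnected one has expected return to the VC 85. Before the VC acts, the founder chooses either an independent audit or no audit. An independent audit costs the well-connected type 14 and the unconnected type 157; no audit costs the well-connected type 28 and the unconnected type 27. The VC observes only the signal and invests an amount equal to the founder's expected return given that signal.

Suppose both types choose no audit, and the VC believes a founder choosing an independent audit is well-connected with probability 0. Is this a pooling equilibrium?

At the pooled signal (no audit) the VC holds the prior 3/4 and pays 3/4·193 + 1/4·85 = 166. Off-path (audit) belief 0 gives 0·193 + 1·85 = 85.
Well-connected: no audit gives 166 − 28 = 138; audit gives 85 − 14 = 71. Stays. ✓
Unconnected: no audit gives 166 − 27 = 139; audit gives 85 − 157 = -72. Stays. ✓

Yes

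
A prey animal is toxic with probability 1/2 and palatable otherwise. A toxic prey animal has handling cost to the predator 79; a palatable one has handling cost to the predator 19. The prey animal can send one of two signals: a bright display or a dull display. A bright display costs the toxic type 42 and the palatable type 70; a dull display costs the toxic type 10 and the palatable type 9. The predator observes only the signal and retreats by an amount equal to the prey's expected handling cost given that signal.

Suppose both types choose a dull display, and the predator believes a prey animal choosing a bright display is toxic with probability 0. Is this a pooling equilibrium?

Yes

At the pooled signal (dull display) the predator holds the prior 1/2 and pays 1/2·79 + 1/2·19 = 49. Off-path (bright display) belief 0 gives 0·79 + 1·19 = 19.
Toxic: dull display gives 49 − 10 = 39; bright display gives 19 − 42 = -23. Stays. ✓
Palatable: dull display gives 49 − 9 = 40; bright display gives 19 − 70 = -51. Stays. ✓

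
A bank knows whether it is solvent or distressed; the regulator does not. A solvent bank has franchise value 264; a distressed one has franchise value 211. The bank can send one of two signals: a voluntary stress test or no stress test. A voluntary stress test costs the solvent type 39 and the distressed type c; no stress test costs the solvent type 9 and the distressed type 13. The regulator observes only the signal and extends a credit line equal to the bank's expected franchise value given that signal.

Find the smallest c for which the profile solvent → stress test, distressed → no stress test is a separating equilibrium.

66

Under separation: stress test → solvent (pays 264); no stress test → distressed (pays 211).
Solvent: 264 − 39 = 225 ≥ 211 − 9 = 202. Holds regardless of c. ✓
Distressed: 211 − 13 ≥ 264 − c, so c ≥ 264 − 198 = 66.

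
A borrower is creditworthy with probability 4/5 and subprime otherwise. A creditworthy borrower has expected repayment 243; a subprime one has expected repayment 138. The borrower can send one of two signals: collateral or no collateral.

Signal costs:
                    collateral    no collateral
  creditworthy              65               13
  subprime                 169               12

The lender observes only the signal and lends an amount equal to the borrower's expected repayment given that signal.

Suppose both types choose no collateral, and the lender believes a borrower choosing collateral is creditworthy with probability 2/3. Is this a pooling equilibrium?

At the pooled signal (no collateral) the lender holds the prior 4/5 and pays 4/5·243 + 1/5·138 = 222. Off-path (collateral) belief 2/3 gives 2/3·243 + 1/3·138 = 208.
Creditworthy: no collateral gives 222 − 13 = 209; collateral gives 208 − 65 = 143. Stays. ✓
Subprime: no collateral gives 222 − 12 = 210; collateral gives 208 − 169 = 39. Stays. ✓

Yes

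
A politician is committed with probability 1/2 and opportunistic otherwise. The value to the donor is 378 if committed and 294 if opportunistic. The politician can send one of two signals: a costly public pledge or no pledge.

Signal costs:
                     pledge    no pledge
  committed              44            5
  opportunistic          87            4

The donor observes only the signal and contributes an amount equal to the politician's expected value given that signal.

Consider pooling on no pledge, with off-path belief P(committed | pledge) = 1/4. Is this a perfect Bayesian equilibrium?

On the equilibrium path (no pledge) the donor holds the prior 1/2 and pays 1/2·378 + 1/2·294 = 336. Off-path (pledge) belief 1/4 gives 1/4·378 + 3/4·294 = 315.
Committed: no pledge gives 336 − 5 = 331; pledge gives 315 − 44 = 271. Stays. ✓
Opportunistic: no pledge gives 336 − 4 = 332; pledge gives 315 − 87 = 228. Stays. ✓
Beliefs are Bayes-consistent on-path and both types best-respond.

Yes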